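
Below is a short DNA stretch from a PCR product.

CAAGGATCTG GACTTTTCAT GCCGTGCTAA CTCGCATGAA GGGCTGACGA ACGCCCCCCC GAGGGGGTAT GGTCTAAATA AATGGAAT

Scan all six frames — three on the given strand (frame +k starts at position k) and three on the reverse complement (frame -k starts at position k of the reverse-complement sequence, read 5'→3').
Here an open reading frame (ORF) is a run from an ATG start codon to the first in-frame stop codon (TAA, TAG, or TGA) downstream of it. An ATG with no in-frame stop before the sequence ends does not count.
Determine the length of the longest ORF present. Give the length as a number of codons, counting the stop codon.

7

Reverse complement (5'→3'): ATTCCATTTATTTAGACCATACCCCCTCGGGGGGGCGTTCGTCAGCCCTTCATGCGAGTTAGCACGGCATGAAAAGTCCAGATCCTTG
Frame +1: CAA GGA TCT GGA CTT TTC ATG CCG TGC TAA CTC GCA TGA AGG GCT GAC GAA CGC CCC CCC GAG GGG GTA TGG TCT AAA TAA ATG GAA — ATG at 19, stop TAA at 28 → 12 nt.
Frame +2: AAG GAT CTG GAC TTT TCA TGC CGT GCT AAC TCG CAT GAA GGG CTG ACG AAC GCC CCC CCG AGG GGG TAT GGT CTA AAT AAA TGG AAT — no ATG→stop ORF.
Frame +3: AGG ATC TGG ACT TTT CAT GCC GTG CTA ACT CGC ATG AAG GGC TGA CGA ACG CCC CCC CGA GGG GGT ATG GTC TAA ATA AAT GGA — ATG at 36, stop TGA at 45 → 12 nt; ATG at 69, stop TAA at 75 → 9 nt.
Frame -1: ATT CCA TTT ATT TAG ACC ATA CCC CCT CGG GGG GGC GTT CGT CAG CCC TTC ATG CGA GTT AGC ACG GCA TGA AAA GTC CAG ATC CTT — ATG at 52, stop TGA at 70 → 21 nt.
Frame -2: TTC CAT TTA TTT AGA CCA TAC CCC CTC GGG GGG GCG TTC GTC AGC CCT TCA TGC GAG TTA GCA CGG CAT GAA AAG TCC AGA TCC TTG — no ATG→stop ORF.
Frame -3: TCC ATT TAT TTA GAC CAT ACC CCC TCG GGG GGG CGT TCG TCA GCC CTT CAT GCG AGT TAG CAC GGC ATG AAA AGT CCA GAT CCT — no ATG→stop ORF.
Longest: frame -1, positions 52–72, 21 nt = 7 codons = 6 aa. → 7 codons.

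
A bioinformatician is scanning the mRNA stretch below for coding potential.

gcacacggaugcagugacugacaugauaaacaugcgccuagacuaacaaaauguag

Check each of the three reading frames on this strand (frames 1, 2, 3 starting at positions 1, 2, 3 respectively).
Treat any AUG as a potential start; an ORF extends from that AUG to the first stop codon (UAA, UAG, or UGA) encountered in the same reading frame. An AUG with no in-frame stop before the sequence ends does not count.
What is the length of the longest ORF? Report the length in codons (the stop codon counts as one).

Frame 1: GCA CAC GGA UGC AGU GAC UGA CAU GAU AAA CAU GCG CCU AGA CUA ACA AAA UGU — no AUG→stop ORF.
Frame 2: CAC ACG GAU GCA GUG ACU GAC AUG AUA AAC AUG CGC CUA GAC UAA CAA AAU GUA — AUG at 23, stop UAA at 44 → 24 nt; AUG at 32, stop UAA at 44 → 15 nt.
Frame 3: ACA CGG AUG CAG UGA CUG ACA UGA UAA ACA UGC GCC UAG ACU AAC AAA AUG UAG — AUG at 9, stop UGA at 15 → 9 nt; AUG at 51, stop UAG at 54 → 6 nt.
Longest: frame 2, positions 23–46, 24 nt = 8 codons = 7 aa. → 8 codons.

8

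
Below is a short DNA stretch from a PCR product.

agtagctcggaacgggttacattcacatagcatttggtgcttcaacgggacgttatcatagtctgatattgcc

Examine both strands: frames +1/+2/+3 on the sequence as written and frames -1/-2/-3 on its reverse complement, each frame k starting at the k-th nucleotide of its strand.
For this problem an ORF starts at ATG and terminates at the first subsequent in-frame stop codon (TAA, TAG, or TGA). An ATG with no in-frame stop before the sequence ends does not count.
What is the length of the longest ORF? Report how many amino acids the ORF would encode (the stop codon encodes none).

Reverse complement (5'→3'): GGCAATATCAGACTATGATAACGTCCCGTTGAAGCACCAAATGCTATGTGAATGTAACCCGTTCCGAGCTACT
Frame +1: AGT AGC TCG GAA CGG GTT ACA TTC ACA TAG CAT TTG GTG CTT CAA CGG GAC GTT ATC ATA GTC TGA TAT TGC — no ATG→stop ORF.
Frame +2: GTA GCT CGG AAC GGG TTA CAT TCA CAT AGC ATT TGG TGC TTC AAC GGG ACG TTA TCA TAG TCT GAT ATT GCC — no ATG→stop ORF.
Frame +3: TAG CTC GGA ACG GGT TAC ATT CAC ATA GCA TTT GGT GCT TCA ACG GGA CGT TAT CAT AGT CTG ATA TTG — no ATG→stop ORF.
Frame -1: GGC AAT ATC AGA CTA TGA TAA CGT CCC GTT GAA GCA CCA AAT GCT ATG TGA ATG TAA CCC GTT CCG AGC TAC — ATG at 46, stop TGA at 49 → 6 nt; ATG at 52, stop TAA at 55 → 6 nt.
Frame -2: GCA ATA TCA GAC TAT GAT AAC GTC CCG TTG AAG CAC CAA ATG CTA TGT GAA TGT AAC CCG TTC CGA GCT ACT — no ATG→stop ORF.
Frame -3: CAA TAT CAG ACT ATG ATA ACG TCC CGT TGA AGC ACC AAA TGC TAT GTG AAT GTA ACC CGT TCC GAG CTA — ATG at 15, stop TGA at 30 → 18 nt.
Longest: frame -3, positions 15–32, 18 nt = 6 codons = 5 aa. → 5 amino acids.

5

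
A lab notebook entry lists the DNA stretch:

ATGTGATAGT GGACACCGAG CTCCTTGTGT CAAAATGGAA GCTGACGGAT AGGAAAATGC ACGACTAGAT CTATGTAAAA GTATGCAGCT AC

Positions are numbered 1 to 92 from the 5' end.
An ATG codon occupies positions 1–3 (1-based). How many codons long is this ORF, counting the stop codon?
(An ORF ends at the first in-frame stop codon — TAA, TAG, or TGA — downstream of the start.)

2

Codons from position 1: ATG (1–3), TGA (4–6).
TGA is the first in-frame stop; that's 2 codons including the stop.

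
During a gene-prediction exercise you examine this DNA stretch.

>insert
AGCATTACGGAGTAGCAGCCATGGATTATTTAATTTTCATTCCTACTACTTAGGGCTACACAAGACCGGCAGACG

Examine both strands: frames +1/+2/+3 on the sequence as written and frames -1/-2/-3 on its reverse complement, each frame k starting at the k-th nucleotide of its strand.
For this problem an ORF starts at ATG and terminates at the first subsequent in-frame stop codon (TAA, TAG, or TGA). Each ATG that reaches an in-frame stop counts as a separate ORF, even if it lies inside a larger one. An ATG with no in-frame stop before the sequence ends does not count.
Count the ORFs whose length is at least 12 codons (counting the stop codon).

0

Reverse complement (5'→3'): CGTCTGCCGGTCTTGTGTAGCCCTAAGTAGTAGGAATGAAAATTAAATAATCCATGGCTGCTACTCCGTAATGCT
Frame +1: AGC ATT ACG GAG TAG CAG CCA TGG ATT ATT TAA TTT TCA TTC CTA CTA CTT AGG GCT ACA CAA GAC CGG CAG ACG — no ATG→stop ORF.
Frame +2: GCA TTA CGG AGT AGC AGC CAT GGA TTA TTT AAT TTT CAT TCC TAC TAC TTA GGG CTA CAC AAG ACC GGC AGA — no ATG→stop ORF.
Frame +3: CAT TAC GGA GTA GCA GCC ATG GAT TAT TTA ATT TTC ATT CCT ACT ACT TAG GGC TAC ACA AGA CCG GCA GAC — ATG at 21, stop TAG at 51 → 33 nt.
Frame -1: CGT CTG CCG GTC TTG TGT AGC CCT AAG TAG TAG GAA TGA AAA TTA AAT AAT CCA TGG CTG CTA CTC CGT AAT GCT — no ATG→stop ORF.
Frame -2: GTC TGC CGG TCT TGT GTA GCC CTA AGT AGT AGG AAT GAA AAT TAA ATA ATC CAT GGC TGC TAC TCC GTA ATG — no ATG→stop ORF.
Frame -3: TCT GCC GGT CTT GTG TAG CCC TAA GTA GTA GGA ATG AAA ATT AAA TAA TCC ATG GCT GCT ACT CCG TAA TGC — ATG at 36, stop TAA at 48 → 15 nt; ATG at 54, stop TAA at 69 → 18 nt.
No ORF reaches 12 codons. Count = 0.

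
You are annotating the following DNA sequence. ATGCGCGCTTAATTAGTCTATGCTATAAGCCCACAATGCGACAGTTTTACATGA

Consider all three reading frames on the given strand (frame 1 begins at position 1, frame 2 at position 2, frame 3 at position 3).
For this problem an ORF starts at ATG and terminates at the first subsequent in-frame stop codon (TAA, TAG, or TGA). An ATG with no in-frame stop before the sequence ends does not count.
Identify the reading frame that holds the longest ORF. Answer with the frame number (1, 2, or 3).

1

Frame 1: ATG CGC GCT TAA TTA GTC TAT GCT ATA AGC CCA CAA TGC GAC AGT TTT ACA TGA — ATG at 1, stop TAA at 10 → 12 nt.
Frame 2: TGC GCG CTT AAT TAG TCT ATG CTA TAA GCC CAC AAT GCG ACA GTT TTA CAT — ATG at 20, stop TAA at 26 → 9 nt.
Frame 3: GCG CGC TTA ATT AGT CTA TGC TAT AAG CCC ACA ATG CGA CAG TTT TAC ATG — no ATG→stop ORF.
Longest ORF is 12 nt in frame 1 (positions 1–12).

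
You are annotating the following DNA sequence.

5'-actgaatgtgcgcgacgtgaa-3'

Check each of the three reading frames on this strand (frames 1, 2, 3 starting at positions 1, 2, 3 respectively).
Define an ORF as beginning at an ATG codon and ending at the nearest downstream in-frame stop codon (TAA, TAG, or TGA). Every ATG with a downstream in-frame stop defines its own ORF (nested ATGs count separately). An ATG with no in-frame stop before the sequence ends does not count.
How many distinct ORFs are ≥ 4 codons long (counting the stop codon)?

1

Frame 1: ACT GAA TGT GCG CGA CGT GAA — no ATG→stop ORF.
Frame 2: CTG AAT GTG CGC GAC GTG — no ATG→stop ORF.
Frame 3: TGA ATG TGC GCG ACG TGA — ATG at 6, stop TGA at 18 → 15 nt.
ORFs ≥ 4 codons: frame 3 6–20 (5 codons). Count = 1.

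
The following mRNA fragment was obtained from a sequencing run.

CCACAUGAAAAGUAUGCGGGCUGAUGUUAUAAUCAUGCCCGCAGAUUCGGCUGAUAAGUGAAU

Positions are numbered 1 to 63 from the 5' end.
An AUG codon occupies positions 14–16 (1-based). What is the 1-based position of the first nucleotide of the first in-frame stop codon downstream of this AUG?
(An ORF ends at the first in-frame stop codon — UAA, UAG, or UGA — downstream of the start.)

Codons from position 14: AUG (14–16), CGG (17–19), GCU (20–22), GAU (23–25), GUU (26–28), AUA (29–31), AUC (32–34), AUG (35–37), CCC (38–40), GCA (41–43), GAU (44–46), UCG (47–49), GCU (50–52), GAU (53–55), AAG (56–58), UGA (59–61).
UGA is a stop codon; it begins at position 59.

59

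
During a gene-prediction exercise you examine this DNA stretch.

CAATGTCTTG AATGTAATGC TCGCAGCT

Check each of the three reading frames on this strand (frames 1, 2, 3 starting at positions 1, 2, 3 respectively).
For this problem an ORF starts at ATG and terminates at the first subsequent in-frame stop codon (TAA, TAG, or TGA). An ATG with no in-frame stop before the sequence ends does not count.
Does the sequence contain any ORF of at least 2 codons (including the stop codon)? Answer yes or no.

Frame 1: CAA TGT CTT GAA TGT AAT GCT CGC AGC — no ATG→stop ORF.
Frame 2: AAT GTC TTG AAT GTA ATG CTC GCA GCT — no ATG→stop ORF.
Frame 3: ATG TCT TGA ATG TAA TGC TCG CAG — ATG at 3, stop TGA at 9 → 9 nt; ATG at 12, stop TAA at 15 → 6 nt.
Frame 3 has an ORF of 3 codons (positions 3–11) ≥ 2, so yes.

yes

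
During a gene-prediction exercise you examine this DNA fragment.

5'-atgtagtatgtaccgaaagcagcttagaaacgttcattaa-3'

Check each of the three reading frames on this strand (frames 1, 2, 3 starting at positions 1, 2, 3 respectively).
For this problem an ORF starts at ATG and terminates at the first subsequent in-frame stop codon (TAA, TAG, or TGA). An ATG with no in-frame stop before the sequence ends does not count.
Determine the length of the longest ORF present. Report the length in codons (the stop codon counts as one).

Frame 1: ATG TAG TAT GTA CCG AAA GCA GCT TAG AAA CGT TCA TTA — ATG at 1, stop TAG at 4 → 6 nt.
Frame 2: TGT AGT ATG TAC CGA AAG CAG CTT AGA AAC GTT CAT TAA — ATG at 8, stop TAA at 38 → 33 nt.
Frame 3: GTA GTA TGT ACC GAA AGC AGC TTA GAA ACG TTC ATT — no ATG→stop ORF.
Longest: frame 2, positions 8–40, 33 nt = 11 codons = 10 aa. → 11 codons.

11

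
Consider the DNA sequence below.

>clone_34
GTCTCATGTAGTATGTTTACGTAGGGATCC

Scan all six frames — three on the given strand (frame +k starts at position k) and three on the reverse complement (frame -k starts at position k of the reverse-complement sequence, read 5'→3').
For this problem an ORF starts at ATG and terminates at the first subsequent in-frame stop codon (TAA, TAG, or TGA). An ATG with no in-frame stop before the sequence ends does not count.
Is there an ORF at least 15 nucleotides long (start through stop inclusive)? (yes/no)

Reverse complement (5'→3'): GGATCCCTACGTAAACATACTACATGAGAC
Frame +1: GTC TCA TGT AGT ATG TTT ACG TAG GGA TCC — ATG at 13, stop TAG at 22 → 12 nt.
Frame +2: TCT CAT GTA GTA TGT TTA CGT AGG GAT — no ATG→stop ORF.
Frame +3: CTC ATG TAG TAT GTT TAC GTA GGG ATC — ATG at 6, stop TAG at 9 → 6 nt.
Frame -1: GGA TCC CTA CGT AAA CAT ACT ACA TGA GAC — no ATG→stop ORF.
Frame -2: GAT CCC TAC GTA AAC ATA CTA CAT GAG — no ATG→stop ORF.
Frame -3: ATC CCT ACG TAA ACA TAC TAC ATG AGA — no ATG→stop ORF.
Largest ORF found is 12 nucleotides < 15, so no.

no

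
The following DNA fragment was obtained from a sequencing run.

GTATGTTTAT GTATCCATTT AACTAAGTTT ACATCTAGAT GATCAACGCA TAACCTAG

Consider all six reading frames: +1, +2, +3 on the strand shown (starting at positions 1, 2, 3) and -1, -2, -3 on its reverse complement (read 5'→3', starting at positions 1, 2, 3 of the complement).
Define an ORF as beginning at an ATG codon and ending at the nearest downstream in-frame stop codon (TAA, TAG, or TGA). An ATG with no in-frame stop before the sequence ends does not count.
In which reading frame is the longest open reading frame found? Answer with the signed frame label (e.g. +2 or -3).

+3

Reverse complement (5'→3'): CTAGGTTATGCGTTGATCATCTAGATGTAAACTTAGTTAAATGGATACATAAACATAC
Frame +1: GTA TGT TTA TGT ATC CAT TTA ACT AAG TTT ACA TCT AGA TGA TCA ACG CAT AAC CTA — no ATG→stop ORF.
Frame +2: TAT GTT TAT GTA TCC ATT TAA CTA AGT TTA CAT CTA GAT GAT CAA CGC ATA ACC TAG — no ATG→stop ORF.
Frame +3: ATG TTT ATG TAT CCA TTT AAC TAA GTT TAC ATC TAG ATG ATC AAC GCA TAA CCT — ATG at 3, stop TAA at 24 → 24 nt; ATG at 9, stop TAA at 24 → 18 nt; ATG at 39, stop TAA at 51 → 15 nt.
Frame -1: CTA GGT TAT GCG TTG ATC ATC TAG ATG TAA ACT TAG TTA AAT GGA TAC ATA AAC ATA — ATG at 25, stop TAA at 28 → 6 nt.
Frame -2: TAG GTT ATG CGT TGA TCA TCT AGA TGT AAA CTT AGT TAA ATG GAT ACA TAA ACA TAC — ATG at 8, stop TGA at 14 → 9 nt; ATG at 41, stop TAA at 50 → 12 nt.
Frame -3: AGG TTA TGC GTT GAT CAT CTA GAT GTA AAC TTA GTT AAA TGG ATA CAT AAA CAT — no ATG→stop ORF.
Longest ORF is 24 nt in frame +3 (positions 3–26).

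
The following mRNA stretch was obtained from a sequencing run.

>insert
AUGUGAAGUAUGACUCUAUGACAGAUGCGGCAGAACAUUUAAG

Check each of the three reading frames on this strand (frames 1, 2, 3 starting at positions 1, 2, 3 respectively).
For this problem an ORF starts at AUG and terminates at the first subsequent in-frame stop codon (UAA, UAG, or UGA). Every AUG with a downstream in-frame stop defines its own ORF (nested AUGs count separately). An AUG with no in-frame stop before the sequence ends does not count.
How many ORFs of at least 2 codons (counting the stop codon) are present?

3

Frame 1: AUG UGA AGU AUG ACU CUA UGA CAG AUG CGG CAG AAC AUU UAA — AUG at 1, stop UGA at 4 → 6 nt; AUG at 10, stop UGA at 19 → 12 nt; AUG at 25, stop UAA at 40 → 18 nt.
Frame 2: UGU GAA GUA UGA CUC UAU GAC AGA UGC GGC AGA ACA UUU AAG — no AUG→stop ORF.
Frame 3: GUG AAG UAU GAC UCU AUG ACA GAU GCG GCA GAA CAU UUA — no AUG→stop ORF.
ORFs ≥ 2 codons: frame 1 1–6 (2 codons), frame 1 10–21 (4 codons), frame 1 25–42 (6 codons). Count = 3.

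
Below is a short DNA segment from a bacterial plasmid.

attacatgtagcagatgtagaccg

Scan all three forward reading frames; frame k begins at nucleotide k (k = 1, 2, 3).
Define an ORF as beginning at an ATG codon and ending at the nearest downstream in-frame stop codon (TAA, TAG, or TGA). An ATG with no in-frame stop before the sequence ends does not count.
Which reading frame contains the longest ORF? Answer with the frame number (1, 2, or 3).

3

Frame 1: ATT ACA TGT AGC AGA TGT AGA CCG — no ATG→stop ORF.
Frame 2: TTA CAT GTA GCA GAT GTA GAC — no ATG→stop ORF.
Frame 3: TAC ATG TAG CAG ATG TAG ACC — ATG at 6, stop TAG at 9 → 6 nt; ATG at 15, stop TAG at 18 → 6 nt.
Longest ORF is 6 nt in frame 3 (positions 6–11).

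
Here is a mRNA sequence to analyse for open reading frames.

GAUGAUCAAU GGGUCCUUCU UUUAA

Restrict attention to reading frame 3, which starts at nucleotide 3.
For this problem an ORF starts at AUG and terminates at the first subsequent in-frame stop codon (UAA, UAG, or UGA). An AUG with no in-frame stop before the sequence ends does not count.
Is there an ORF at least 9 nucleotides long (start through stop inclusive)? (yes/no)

Frame 3: UGA UCA AUG GGU CCU UCU UUU — no AUG→stop ORF.
Largest ORF found is 0 nucleotides < 9, so no.

no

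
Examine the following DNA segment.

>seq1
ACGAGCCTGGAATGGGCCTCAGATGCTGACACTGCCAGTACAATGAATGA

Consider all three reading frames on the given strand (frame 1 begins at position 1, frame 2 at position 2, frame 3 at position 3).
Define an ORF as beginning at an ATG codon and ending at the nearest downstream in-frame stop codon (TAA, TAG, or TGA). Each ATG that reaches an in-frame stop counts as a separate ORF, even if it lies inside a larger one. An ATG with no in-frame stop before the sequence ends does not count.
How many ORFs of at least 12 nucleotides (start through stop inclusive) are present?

2

Frame 1: ACG AGC CTG GAA TGG GCC TCA GAT GCT GAC ACT GCC AGT ACA ATG AAT — no ATG→stop ORF.
Frame 2: CGA GCC TGG AAT GGG CCT CAG ATG CTG ACA CTG CCA GTA CAA TGA ATG — ATG at 23, stop TGA at 44 → 24 nt.
Frame 3: GAG CCT GGA ATG GGC CTC AGA TGC TGA CAC TGC CAG TAC AAT GAA TGA — ATG at 12, stop TGA at 27 → 18 nt.
ORFs ≥ 12 nucleotides: frame 2 23–46 (24 nucleotides), frame 3 12–29 (18 nucleotides). Count = 2.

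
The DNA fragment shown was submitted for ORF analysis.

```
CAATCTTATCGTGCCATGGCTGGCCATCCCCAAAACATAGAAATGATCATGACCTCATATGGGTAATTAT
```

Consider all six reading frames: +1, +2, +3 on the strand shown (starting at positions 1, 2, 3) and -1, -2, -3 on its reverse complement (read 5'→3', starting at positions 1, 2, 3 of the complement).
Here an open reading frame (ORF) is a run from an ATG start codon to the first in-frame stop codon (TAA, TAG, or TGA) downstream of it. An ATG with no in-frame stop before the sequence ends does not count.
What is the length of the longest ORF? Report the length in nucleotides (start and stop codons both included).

Reverse complement (5'→3'): ATAATTACCCATATGAGGTCATGATCATTTCTATGTTTTGGGGATGGCCAGCCATGGCACGATAAGATTG
Frame +1: CAA TCT TAT CGT GCC ATG GCT GGC CAT CCC CAA AAC ATA GAA ATG ATC ATG ACC TCA TAT GGG TAA TTA — ATG at 16, stop TAA at 64 → 51 nt; ATG at 43, stop TAA at 64 → 24 nt; ATG at 49, stop TAA at 64 → 18 nt.
Frame +2: AAT CTT ATC GTG CCA TGG CTG GCC ATC CCC AAA ACA TAG AAA TGA TCA TGA CCT CAT ATG GGT AAT TAT — no ATG→stop ORF.
Frame +3: ATC TTA TCG TGC CAT GGC TGG CCA TCC CCA AAA CAT AGA AAT GAT CAT GAC CTC ATA TGG GTA ATT — no ATG→stop ORF.
Frame -1: ATA ATT ACC CAT ATG AGG TCA TGA TCA TTT CTA TGT TTT GGG GAT GGC CAG CCA TGG CAC GAT AAG ATT — ATG at 13, stop TGA at 22 → 12 nt.
Frame -2: TAA TTA CCC ATA TGA GGT CAT GAT CAT TTC TAT GTT TTG GGG ATG GCC AGC CAT GGC ACG ATA AGA TTG — no ATG→stop ORF.
Frame -3: AAT TAC CCA TAT GAG GTC ATG ATC ATT TCT ATG TTT TGG GGA TGG CCA GCC ATG GCA CGA TAA GAT — ATG at 21, stop TAA at 63 → 45 nt; ATG at 33, stop TAA at 63 → 33 nt; ATG at 54, stop TAA at 63 → 12 nt.
Longest: frame +1, positions 16–66, 51 nt = 17 codons = 16 aa. → 51 nucleotides.

51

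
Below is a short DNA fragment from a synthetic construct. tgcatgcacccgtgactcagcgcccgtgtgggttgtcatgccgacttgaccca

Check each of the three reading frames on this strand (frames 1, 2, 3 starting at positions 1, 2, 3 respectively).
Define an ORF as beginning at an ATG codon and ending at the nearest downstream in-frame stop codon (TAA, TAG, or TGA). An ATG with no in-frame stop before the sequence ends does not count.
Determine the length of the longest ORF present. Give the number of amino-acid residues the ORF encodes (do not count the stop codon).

3

Frame 1: TGC ATG CAC CCG TGA CTC AGC GCC CGT GTG GGT TGT CAT GCC GAC TTG ACC — ATG at 4, stop TGA at 13 → 12 nt.
Frame 2: GCA TGC ACC CGT GAC TCA GCG CCC GTG TGG GTT GTC ATG CCG ACT TGA CCC — ATG at 38, stop TGA at 47 → 12 nt.
Frame 3: CAT GCA CCC GTG ACT CAG CGC CCG TGT GGG TTG TCA TGC CGA CTT GAC CCA — no ATG→stop ORF.
Longest: frame 1, positions 4–15, 12 nt = 4 codons = 3 aa. → 3 amino acids.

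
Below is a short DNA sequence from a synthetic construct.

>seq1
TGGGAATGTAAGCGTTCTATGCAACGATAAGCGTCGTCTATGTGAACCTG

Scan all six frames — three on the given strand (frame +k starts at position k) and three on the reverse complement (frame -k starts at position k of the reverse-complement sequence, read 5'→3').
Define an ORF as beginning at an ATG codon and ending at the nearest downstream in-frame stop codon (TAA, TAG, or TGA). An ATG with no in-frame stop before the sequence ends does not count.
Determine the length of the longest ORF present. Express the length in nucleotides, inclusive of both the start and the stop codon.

Reverse complement (5'→3'): CAGGTTCACATAGACGACGCTTATCGTTGCATAGAACGCTTACATTCCCA
Frame +1: TGG GAA TGT AAG CGT TCT ATG CAA CGA TAA GCG TCG TCT ATG TGA ACC — ATG at 19, stop TAA at 28 → 12 nt; ATG at 40, stop TGA at 43 → 6 nt.
Frame +2: GGG AAT GTA AGC GTT CTA TGC AAC GAT AAG CGT CGT CTA TGT GAA CCT — no ATG→stop ORF.
Frame +3: GGA ATG TAA GCG TTC TAT GCA ACG ATA AGC GTC GTC TAT GTG AAC CTG — ATG at 6, stop TAA at 9 → 6 nt.
Frame -1: CAG GTT CAC ATA GAC GAC GCT TAT CGT TGC ATA GAA CGC TTA CAT TCC — no ATG→stop ORF.
Frame -2: AGG TTC ACA TAG ACG ACG CTT ATC GTT GCA TAG AAC GCT TAC ATT CCC — no ATG→stop ORF.
Frame -3: GGT TCA CAT AGA CGA CGC TTA TCG TTG CAT AGA ACG CTT ACA TTC CCA — no ATG→stop ORF.
Longest: frame +1, positions 19–30, 12 nt = 4 codons = 3 aa. → 12 nucleotides.

12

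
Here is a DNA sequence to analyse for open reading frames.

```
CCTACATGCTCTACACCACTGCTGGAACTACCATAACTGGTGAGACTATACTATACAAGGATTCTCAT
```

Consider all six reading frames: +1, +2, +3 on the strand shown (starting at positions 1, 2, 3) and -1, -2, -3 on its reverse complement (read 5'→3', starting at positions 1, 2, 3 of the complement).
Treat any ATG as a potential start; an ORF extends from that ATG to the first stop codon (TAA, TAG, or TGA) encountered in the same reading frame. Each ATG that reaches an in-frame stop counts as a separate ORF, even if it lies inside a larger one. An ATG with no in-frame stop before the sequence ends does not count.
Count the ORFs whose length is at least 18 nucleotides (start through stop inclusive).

Reverse complement (5'→3'): ATGAGAATCCTTGTATAGTATAGTCTCACCAGTTATGGTAGTTCCAGCAGTGGTGTAGAGCATGTAGG
Frame +1: CCT ACA TGC TCT ACA CCA CTG CTG GAA CTA CCA TAA CTG GTG AGA CTA TAC TAT ACA AGG ATT CTC — no ATG→stop ORF.
Frame +2: CTA CAT GCT CTA CAC CAC TGC TGG AAC TAC CAT AAC TGG TGA GAC TAT ACT ATA CAA GGA TTC TCA — no ATG→stop ORF.
Frame +3: TAC ATG CTC TAC ACC ACT GCT GGA ACT ACC ATA ACT GGT GAG ACT ATA CTA TAC AAG GAT TCT CAT — no ATG→stop ORF.
Frame -1: ATG AGA ATC CTT GTA TAG TAT AGT CTC ACC AGT TAT GGT AGT TCC AGC AGT GGT GTA GAG CAT GTA — ATG at 1, stop TAG at 16 → 18 nt.
Frame -2: TGA GAA TCC TTG TAT AGT ATA GTC TCA CCA GTT ATG GTA GTT CCA GCA GTG GTG TAG AGC ATG TAG — ATG at 35, stop TAG at 56 → 24 nt; ATG at 62, stop TAG at 65 → 6 nt.
Frame -3: GAG AAT CCT TGT ATA GTA TAG TCT CAC CAG TTA TGG TAG TTC CAG CAG TGG TGT AGA GCA TGT AGG — no ATG→stop ORF.
ORFs ≥ 18 nucleotides: frame -1 1–18 (18 nucleotides), frame -2 35–58 (24 nucleotides). Count = 2.

2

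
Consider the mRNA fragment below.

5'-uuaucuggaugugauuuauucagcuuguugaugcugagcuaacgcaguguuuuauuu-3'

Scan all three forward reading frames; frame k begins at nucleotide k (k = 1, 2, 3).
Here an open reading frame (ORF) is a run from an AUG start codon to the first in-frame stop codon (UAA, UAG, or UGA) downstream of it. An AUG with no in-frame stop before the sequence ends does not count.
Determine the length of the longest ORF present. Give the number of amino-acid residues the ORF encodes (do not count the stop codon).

3

Frame 1: UUA UCU GGA UGU GAU UUA UUC AGC UUG UUG AUG CUG AGC UAA CGC AGU GUU UUA UUU — AUG at 31, stop UAA at 40 → 12 nt.
Frame 2: UAU CUG GAU GUG AUU UAU UCA GCU UGU UGA UGC UGA GCU AAC GCA GUG UUU UAU — no AUG→stop ORF.
Frame 3: AUC UGG AUG UGA UUU AUU CAG CUU GUU GAU GCU GAG CUA ACG CAG UGU UUU AUU — AUG at 9, stop UGA at 12 → 6 nt.
Longest: frame 1, positions 31–42, 12 nt = 4 codons = 3 aa. → 3 amino acids.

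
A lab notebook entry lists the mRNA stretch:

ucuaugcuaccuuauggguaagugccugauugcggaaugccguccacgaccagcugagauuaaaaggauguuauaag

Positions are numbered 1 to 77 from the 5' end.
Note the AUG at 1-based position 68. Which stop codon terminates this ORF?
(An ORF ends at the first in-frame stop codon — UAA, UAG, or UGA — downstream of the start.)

UAA

Codons from position 68: AUG (68–70), UUA (71–73), UAA (74–76).
The first in-frame stop codon is UAA.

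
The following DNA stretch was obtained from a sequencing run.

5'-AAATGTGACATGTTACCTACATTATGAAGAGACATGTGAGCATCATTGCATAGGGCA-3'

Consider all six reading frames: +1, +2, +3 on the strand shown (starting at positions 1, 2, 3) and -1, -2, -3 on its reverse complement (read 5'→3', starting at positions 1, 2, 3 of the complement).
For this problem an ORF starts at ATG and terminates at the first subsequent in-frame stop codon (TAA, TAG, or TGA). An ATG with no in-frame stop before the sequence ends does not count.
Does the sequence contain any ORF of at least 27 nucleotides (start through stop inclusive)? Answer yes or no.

yes

Reverse complement (5'→3'): TGCCCTATGCAATGATGCTCACATGTCTCTTCATAATGTAGGTAACATGTCACATTT
Frame +1: AAA TGT GAC ATG TTA CCT ACA TTA TGA AGA GAC ATG TGA GCA TCA TTG CAT AGG GCA — ATG at 10, stop TGA at 25 → 18 nt; ATG at 34, stop TGA at 37 → 6 nt.
Frame +2: AAT GTG ACA TGT TAC CTA CAT TAT GAA GAG ACA TGT GAG CAT CAT TGC ATA GGG — no ATG→stop ORF.
Frame +3: ATG TGA CAT GTT ACC TAC ATT ATG AAG AGA CAT GTG AGC ATC ATT GCA TAG GGC — ATG at 3, stop TGA at 6 → 6 nt; ATG at 24, stop TAG at 51 → 30 nt.
Frame -1: TGC CCT ATG CAA TGA TGC TCA CAT GTC TCT TCA TAA TGT AGG TAA CAT GTC ACA TTT — ATG at 7, stop TGA at 13 → 9 nt.
Frame -2: GCC CTA TGC AAT GAT GCT CAC ATG TCT CTT CAT AAT GTA GGT AAC ATG TCA CAT — no ATG→stop ORF.
Frame -3: CCC TAT GCA ATG ATG CTC ACA TGT CTC TTC ATA ATG TAG GTA ACA TGT CAC ATT — ATG at 12, stop TAG at 39 → 30 nt; ATG at 15, stop TAG at 39 → 27 nt; ATG at 36, stop TAG at 39 → 6 nt.
Frame +3 has an ORF of 30 nucleotides (positions 24–53) ≥ 27, so yes.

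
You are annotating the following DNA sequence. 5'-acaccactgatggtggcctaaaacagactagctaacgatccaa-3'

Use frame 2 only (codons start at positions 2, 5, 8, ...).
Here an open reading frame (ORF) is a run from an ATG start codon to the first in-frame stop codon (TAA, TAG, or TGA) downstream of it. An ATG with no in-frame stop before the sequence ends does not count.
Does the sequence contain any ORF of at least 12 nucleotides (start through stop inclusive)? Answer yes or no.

no

Frame 2: CAC CAC TGA TGG TGG CCT AAA ACA GAC TAG CTA ACG ATC CAA — no ATG→stop ORF.
Largest ORF found is 0 nucleotides < 12, so no.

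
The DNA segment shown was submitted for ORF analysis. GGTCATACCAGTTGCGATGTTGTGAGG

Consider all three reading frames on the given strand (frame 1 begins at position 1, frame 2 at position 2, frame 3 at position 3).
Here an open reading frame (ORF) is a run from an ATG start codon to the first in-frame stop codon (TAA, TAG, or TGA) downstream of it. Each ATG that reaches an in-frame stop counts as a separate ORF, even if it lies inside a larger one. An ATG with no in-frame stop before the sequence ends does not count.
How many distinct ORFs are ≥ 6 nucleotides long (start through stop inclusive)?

1

Frame 1: GGT CAT ACC AGT TGC GAT GTT GTG AGG — no ATG→stop ORF.
Frame 2: GTC ATA CCA GTT GCG ATG TTG TGA — ATG at 17, stop TGA at 23 → 9 nt.
Frame 3: TCA TAC CAG TTG CGA TGT TGT GAG — no ATG→stop ORF.
ORFs ≥ 6 nucleotides: frame 2 17–25 (9 nucleotides). Count = 1.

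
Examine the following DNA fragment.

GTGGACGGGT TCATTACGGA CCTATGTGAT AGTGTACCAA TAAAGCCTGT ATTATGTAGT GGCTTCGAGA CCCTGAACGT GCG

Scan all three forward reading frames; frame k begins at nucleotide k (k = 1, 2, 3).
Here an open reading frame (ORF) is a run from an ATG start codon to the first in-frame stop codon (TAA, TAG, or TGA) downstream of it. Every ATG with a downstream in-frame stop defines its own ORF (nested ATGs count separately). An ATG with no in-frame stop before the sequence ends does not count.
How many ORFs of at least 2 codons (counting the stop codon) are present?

2

Frame 1: GTG GAC GGG TTC ATT ACG GAC CTA TGT GAT AGT GTA CCA ATA AAG CCT GTA TTA TGT AGT GGC TTC GAG ACC CTG AAC GTG — no ATG→stop ORF.
Frame 2: TGG ACG GGT TCA TTA CGG ACC TAT GTG ATA GTG TAC CAA TAA AGC CTG TAT TAT GTA GTG GCT TCG AGA CCC TGA ACG TGC — no ATG→stop ORF.
Frame 3: GGA CGG GTT CAT TAC GGA CCT ATG TGA TAG TGT ACC AAT AAA GCC TGT ATT ATG TAG TGG CTT CGA GAC CCT GAA CGT GCG — ATG at 24, stop TGA at 27 → 6 nt; ATG at 54, stop TAG at 57 → 6 nt.
ORFs ≥ 2 codons: frame 3 24–29 (2 codons), frame 3 54–59 (2 codons). Count = 2.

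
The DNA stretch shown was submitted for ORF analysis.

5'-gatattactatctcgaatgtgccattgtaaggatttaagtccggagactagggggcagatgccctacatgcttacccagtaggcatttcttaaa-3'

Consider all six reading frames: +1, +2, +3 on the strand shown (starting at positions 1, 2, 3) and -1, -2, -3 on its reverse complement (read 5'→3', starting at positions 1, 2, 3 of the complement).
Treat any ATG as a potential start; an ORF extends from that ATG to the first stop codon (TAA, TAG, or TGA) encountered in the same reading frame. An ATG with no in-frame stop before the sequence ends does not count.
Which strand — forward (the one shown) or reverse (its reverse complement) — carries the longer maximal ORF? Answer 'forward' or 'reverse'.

forward

Reverse complement (5'→3'): TTTAAGAAATGCCTACTGGGTAAGCATGTAGGGCATCTGCCCCCTAGTCTCCGGACTTAAATCCTTACAATGGCACATTCGAGATAGTAATATC
Frame +1: GAT ATT ACT ATC TCG AAT GTG CCA TTG TAA GGA TTT AAG TCC GGA GAC TAG GGG GCA GAT GCC CTA CAT GCT TAC CCA GTA GGC ATT TCT TAA — no ATG→stop ORF.
Frame +2: ATA TTA CTA TCT CGA ATG TGC CAT TGT AAG GAT TTA AGT CCG GAG ACT AGG GGG CAG ATG CCC TAC ATG CTT ACC CAG TAG GCA TTT CTT AAA — ATG at 17, stop TAG at 80 → 66 nt; ATG at 59, stop TAG at 80 → 24 nt; ATG at 68, stop TAG at 80 → 15 nt.
Frame +3: TAT TAC TAT CTC GAA TGT GCC ATT GTA AGG ATT TAA GTC CGG AGA CTA GGG GGC AGA TGC CCT ACA TGC TTA CCC AGT AGG CAT TTC TTA — no ATG→stop ORF.
Frame -1: TTT AAG AAA TGC CTA CTG GGT AAG CAT GTA GGG CAT CTG CCC CCT AGT CTC CGG ACT TAA ATC CTT ACA ATG GCA CAT TCG AGA TAG TAA TAT — ATG at 70, stop TAG at 85 → 18 nt.
Frame -2: TTA AGA AAT GCC TAC TGG GTA AGC ATG TAG GGC ATC TGC CCC CTA GTC TCC GGA CTT AAA TCC TTA CAA TGG CAC ATT CGA GAT AGT AAT ATC — ATG at 26, stop TAG at 29 → 6 nt.
Frame -3: TAA GAA ATG CCT ACT GGG TAA GCA TGT AGG GCA TCT GCC CCC TAG TCT CCG GAC TTA AAT CCT TAC AAT GGC ACA TTC GAG ATA GTA ATA — ATG at 9, stop TAA at 21 → 15 nt.
Forward-strand max 66 nt; reverse-strand max 18 nt. The forward strand has the longer ORF.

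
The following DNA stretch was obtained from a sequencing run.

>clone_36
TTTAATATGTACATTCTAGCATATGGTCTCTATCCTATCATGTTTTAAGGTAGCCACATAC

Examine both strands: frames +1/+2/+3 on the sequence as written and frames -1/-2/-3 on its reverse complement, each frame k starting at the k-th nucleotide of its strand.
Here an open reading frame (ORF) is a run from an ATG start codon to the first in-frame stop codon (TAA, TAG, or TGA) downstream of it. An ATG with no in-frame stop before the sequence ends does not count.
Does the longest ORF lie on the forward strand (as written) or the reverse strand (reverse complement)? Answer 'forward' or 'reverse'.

Reverse complement (5'→3'): GTATGTGGCTACCTTAAAACATGATAGGATAGAGACCATATGCTAGAATGTACATATTAAA
Frame +1: TTT AAT ATG TAC ATT CTA GCA TAT GGT CTC TAT CCT ATC ATG TTT TAA GGT AGC CAC ATA — ATG at 7, stop TAA at 46 → 42 nt; ATG at 40, stop TAA at 46 → 9 nt.
Frame +2: TTA ATA TGT ACA TTC TAG CAT ATG GTC TCT ATC CTA TCA TGT TTT AAG GTA GCC ACA TAC — no ATG→stop ORF.
Frame +3: TAA TAT GTA CAT TCT AGC ATA TGG TCT CTA TCC TAT CAT GTT TTA AGG TAG CCA CAT — no ATG→stop ORF.
Frame -1: GTA TGT GGC TAC CTT AAA ACA TGA TAG GAT AGA GAC CAT ATG CTA GAA TGT ACA TAT TAA — ATG at 40, stop TAA at 58 → 21 nt.
Frame -2: TAT GTG GCT ACC TTA AAA CAT GAT AGG ATA GAG ACC ATA TGC TAG AAT GTA CAT ATT AAA — no ATG→stop ORF.
Frame -3: ATG TGG CTA CCT TAA AAC ATG ATA GGA TAG AGA CCA TAT GCT AGA ATG TAC ATA TTA — ATG at 3, stop TAA at 15 → 15 nt; ATG at 21, stop TAG at 30 → 12 nt.
Forward-strand max 42 nt; reverse-strand max 21 nt. The forward strand has the longer ORF.

forward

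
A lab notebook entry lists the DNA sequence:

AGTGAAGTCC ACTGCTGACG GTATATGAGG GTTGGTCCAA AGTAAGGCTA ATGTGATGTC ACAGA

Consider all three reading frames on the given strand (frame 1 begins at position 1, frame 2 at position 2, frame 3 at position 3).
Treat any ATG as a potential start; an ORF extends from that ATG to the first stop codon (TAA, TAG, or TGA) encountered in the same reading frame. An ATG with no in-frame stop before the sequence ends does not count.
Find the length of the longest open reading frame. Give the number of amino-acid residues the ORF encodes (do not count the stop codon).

Frame 1: AGT GAA GTC CAC TGC TGA CGG TAT ATG AGG GTT GGT CCA AAG TAA GGC TAA TGT GAT GTC ACA — ATG at 25, stop TAA at 43 → 21 nt.
Frame 2: GTG AAG TCC ACT GCT GAC GGT ATA TGA GGG TTG GTC CAA AGT AAG GCT AAT GTG ATG TCA CAG — no ATG→stop ORF.
Frame 3: TGA AGT CCA CTG CTG ACG GTA TAT GAG GGT TGG TCC AAA GTA AGG CTA ATG TGA TGT CAC AGA — ATG at 51, stop TGA at 54 → 6 nt.
Longest: frame 1, positions 25–45, 21 nt = 7 codons = 6 aa. → 6 amino acids.

6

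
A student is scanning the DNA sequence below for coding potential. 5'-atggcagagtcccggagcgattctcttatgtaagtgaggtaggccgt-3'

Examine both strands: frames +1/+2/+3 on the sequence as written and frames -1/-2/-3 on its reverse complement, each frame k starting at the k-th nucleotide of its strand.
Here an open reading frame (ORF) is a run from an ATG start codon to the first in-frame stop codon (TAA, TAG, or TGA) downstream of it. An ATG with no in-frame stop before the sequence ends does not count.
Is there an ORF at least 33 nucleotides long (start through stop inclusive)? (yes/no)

Reverse complement (5'→3'): ACGGCCTACCTCACTTACATAAGAGAATCGCTCCGGGACTCTGCCAT
Frame +1: ATG GCA GAG TCC CGG AGC GAT TCT CTT ATG TAA GTG AGG TAG GCC — ATG at 1, stop TAA at 31 → 33 nt; ATG at 28, stop TAA at 31 → 6 nt.
Frame +2: TGG CAG AGT CCC GGA GCG ATT CTC TTA TGT AAG TGA GGT AGG CCG — no ATG→stop ORF.
Frame +3: GGC AGA GTC CCG GAG CGA TTC TCT TAT GTA AGT GAG GTA GGC CGT — no ATG→stop ORF.
Frame -1: ACG GCC TAC CTC ACT TAC ATA AGA GAA TCG CTC CGG GAC TCT GCC — no ATG→stop ORF.
Frame -2: CGG CCT ACC TCA CTT ACA TAA GAG AAT CGC TCC GGG ACT CTG CCA — no ATG→stop ORF.
Frame -3: GGC CTA CCT CAC TTA CAT AAG AGA ATC GCT CCG GGA CTC TGC CAT — no ATG→stop ORF.
Frame +1 has an ORF of 33 nucleotides (positions 1–33) ≥ 33, so yes.

yes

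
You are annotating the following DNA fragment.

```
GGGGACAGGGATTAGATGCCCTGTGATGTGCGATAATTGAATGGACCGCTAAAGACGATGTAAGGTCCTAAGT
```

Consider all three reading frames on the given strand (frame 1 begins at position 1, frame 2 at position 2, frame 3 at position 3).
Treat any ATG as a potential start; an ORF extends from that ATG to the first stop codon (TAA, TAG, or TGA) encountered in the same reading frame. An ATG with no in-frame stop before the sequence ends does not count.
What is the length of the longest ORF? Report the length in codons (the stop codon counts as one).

Frame 1: GGG GAC AGG GAT TAG ATG CCC TGT GAT GTG CGA TAA TTG AAT GGA CCG CTA AAG ACG ATG TAA GGT CCT AAG — ATG at 16, stop TAA at 34 → 21 nt; ATG at 58, stop TAA at 61 → 6 nt.
Frame 2: GGG ACA GGG ATT AGA TGC CCT GTG ATG TGC GAT AAT TGA ATG GAC CGC TAA AGA CGA TGT AAG GTC CTA AGT — ATG at 26, stop TGA at 38 → 15 nt; ATG at 41, stop TAA at 50 → 12 nt.
Frame 3: GGA CAG GGA TTA GAT GCC CTG TGA TGT GCG ATA ATT GAA TGG ACC GCT AAA GAC GAT GTA AGG TCC TAA — no ATG→stop ORF.
Longest: frame 1, positions 16–36, 21 nt = 7 codons = 6 aa. → 7 codons.

7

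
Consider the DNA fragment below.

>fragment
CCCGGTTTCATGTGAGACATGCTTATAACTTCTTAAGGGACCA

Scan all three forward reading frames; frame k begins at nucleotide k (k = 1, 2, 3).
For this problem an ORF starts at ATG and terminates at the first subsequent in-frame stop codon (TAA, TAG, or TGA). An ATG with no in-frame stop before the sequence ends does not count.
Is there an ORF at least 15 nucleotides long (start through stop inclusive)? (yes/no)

Frame 1: CCC GGT TTC ATG TGA GAC ATG CTT ATA ACT TCT TAA GGG ACC — ATG at 10, stop TGA at 13 → 6 nt; ATG at 19, stop TAA at 34 → 18 nt.
Frame 2: CCG GTT TCA TGT GAG ACA TGC TTA TAA CTT CTT AAG GGA CCA — no ATG→stop ORF.
Frame 3: CGG TTT CAT GTG AGA CAT GCT TAT AAC TTC TTA AGG GAC — no ATG→stop ORF.
Frame 1 has an ORF of 18 nucleotides (positions 19–36) ≥ 15, so yes.

yes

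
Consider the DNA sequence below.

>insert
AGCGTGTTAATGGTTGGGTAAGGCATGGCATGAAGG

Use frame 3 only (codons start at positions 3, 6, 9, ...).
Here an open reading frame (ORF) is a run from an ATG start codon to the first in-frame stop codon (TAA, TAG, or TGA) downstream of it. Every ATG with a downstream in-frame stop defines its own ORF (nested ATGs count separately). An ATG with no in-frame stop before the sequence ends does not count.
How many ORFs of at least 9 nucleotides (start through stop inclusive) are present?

0

Frame 3: CGT GTT AAT GGT TGG GTA AGG CAT GGC ATG AAG — no ATG→stop ORF.
No ORF reaches 9 nucleotides. Count = 0.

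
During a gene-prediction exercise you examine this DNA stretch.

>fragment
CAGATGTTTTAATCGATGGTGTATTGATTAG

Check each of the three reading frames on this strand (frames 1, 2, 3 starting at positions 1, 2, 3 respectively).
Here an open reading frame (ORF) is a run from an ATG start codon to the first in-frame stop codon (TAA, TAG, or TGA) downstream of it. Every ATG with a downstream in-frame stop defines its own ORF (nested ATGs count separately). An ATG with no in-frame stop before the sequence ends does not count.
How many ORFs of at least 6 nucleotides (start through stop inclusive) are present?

2

Frame 1: CAG ATG TTT TAA TCG ATG GTG TAT TGA TTA — ATG at 4, stop TAA at 10 → 9 nt; ATG at 16, stop TGA at 25 → 12 nt.
Frame 2: AGA TGT TTT AAT CGA TGG TGT ATT GAT TAG — no ATG→stop ORF.
Frame 3: GAT GTT TTA ATC GAT GGT GTA TTG ATT — no ATG→stop ORF.
ORFs ≥ 6 nucleotides: frame 1 4–12 (9 nucleotides), frame 1 16–27 (12 nucleotides). Count = 2.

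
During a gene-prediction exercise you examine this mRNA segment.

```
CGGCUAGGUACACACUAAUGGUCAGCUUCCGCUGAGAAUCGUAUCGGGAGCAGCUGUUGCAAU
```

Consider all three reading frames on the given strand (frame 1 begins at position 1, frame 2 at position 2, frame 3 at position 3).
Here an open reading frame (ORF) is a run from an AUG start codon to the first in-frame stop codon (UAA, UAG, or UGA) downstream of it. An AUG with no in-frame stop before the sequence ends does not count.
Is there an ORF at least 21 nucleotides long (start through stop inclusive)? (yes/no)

no

Frame 1: CGG CUA GGU ACA CAC UAA UGG UCA GCU UCC GCU GAG AAU CGU AUC GGG AGC AGC UGU UGC AAU — no AUG→stop ORF.
Frame 2: GGC UAG GUA CAC ACU AAU GGU CAG CUU CCG CUG AGA AUC GUA UCG GGA GCA GCU GUU GCA — no AUG→stop ORF.
Frame 3: GCU AGG UAC ACA CUA AUG GUC AGC UUC CGC UGA GAA UCG UAU CGG GAG CAG CUG UUG CAA — AUG at 18, stop UGA at 33 → 18 nt.
Largest ORF found is 18 nucleotides < 21, so no.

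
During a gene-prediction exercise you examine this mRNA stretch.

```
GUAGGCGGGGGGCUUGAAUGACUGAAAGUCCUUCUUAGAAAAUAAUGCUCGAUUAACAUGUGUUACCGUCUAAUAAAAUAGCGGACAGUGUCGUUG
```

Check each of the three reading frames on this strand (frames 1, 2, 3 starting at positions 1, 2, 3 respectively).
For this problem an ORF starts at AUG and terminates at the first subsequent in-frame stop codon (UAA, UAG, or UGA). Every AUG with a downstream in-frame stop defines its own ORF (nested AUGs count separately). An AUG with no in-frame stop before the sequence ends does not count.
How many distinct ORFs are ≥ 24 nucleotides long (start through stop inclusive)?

1

Frame 1: GUA GGC GGG GGG CUU GAA UGA CUG AAA GUC CUU CUU AGA AAA UAA UGC UCG AUU AAC AUG UGU UAC CGU CUA AUA AAA UAG CGG ACA GUG UCG UUG — AUG at 58, stop UAG at 79 → 24 nt.
Frame 2: UAG GCG GGG GGC UUG AAU GAC UGA AAG UCC UUC UUA GAA AAU AAU GCU CGA UUA ACA UGU GUU ACC GUC UAA UAA AAU AGC GGA CAG UGU CGU — no AUG→stop ORF.
Frame 3: AGG CGG GGG GCU UGA AUG ACU GAA AGU CCU UCU UAG AAA AUA AUG CUC GAU UAA CAU GUG UUA CCG UCU AAU AAA AUA GCG GAC AGU GUC GUU — AUG at 18, stop UAG at 36 → 21 nt; AUG at 45, stop UAA at 54 → 12 nt.
ORFs ≥ 24 nucleotides: frame 1 58–81 (24 nucleotides). Count = 1.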